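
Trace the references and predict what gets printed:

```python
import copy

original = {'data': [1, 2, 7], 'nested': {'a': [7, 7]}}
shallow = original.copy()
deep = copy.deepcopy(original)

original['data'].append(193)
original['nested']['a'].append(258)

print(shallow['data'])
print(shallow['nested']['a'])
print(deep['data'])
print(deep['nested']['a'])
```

Key concept: comparing shallow vs deep copy.
Step by step:
`original = {'data': [1, 2, 7], 'nested': {'a': [7, 7]}}` → original = {'data': [1, 2, 7], 'nested': {'a': [7, 7]}}
`shallow = original.copy()` → shallow = {'data': [1, 2, 7], 'nested': {'a': [7, 7]}}
`deep = copy.deepcopy(original)` → deep = {'data': [1, 2, 7], 'nested': {'a': [7, 7]}}
`original['data'].append(193)` → original = {'data': [1, 2, 7, 193], 'nested': {'a': [7, 7]}}; shallow = {'data': [1, 2, 7, 193], 'nested': {'a': [7, 7]}}
`original['nested']['a'].append(258)` → original = {'data': [1, 2, 7, 193], 'nested': {'a': [7, 7, 258]}}; shallow = {'data': [1, 2, 7, 193], 'nested': {'a': [7, 7, 258]}}
`print(shallow['data'])` → prints [1, 2, 7, 193]
`print(shallow['nested']['a'])` → prints [7, 7, 258]
`print(deep['data'])` → prints [1, 2, 7]
`print(deep['nested']['a'])` → prints [7, 7]

Answer:
[1, 2, 7, 193]
[7, 7, 258]
[1, 2, 7]
[7, 7]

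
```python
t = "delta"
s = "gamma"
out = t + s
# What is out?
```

Trace:
`t = "delta"` → t = 'delta'
`s = "gamma"` → s = 'gamma'
`out = t + s` → out = 'deltagamma'
So out = 'deltagamma'

Answer: 'deltagamma'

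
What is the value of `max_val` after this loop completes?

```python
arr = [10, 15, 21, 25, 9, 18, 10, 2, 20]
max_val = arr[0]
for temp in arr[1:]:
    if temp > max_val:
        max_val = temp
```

Maximum of [10, 15, 21, 25, 9, 18, 10, 2, 20]
`max_val` takes the values: 10 → 15 → 21 → 25

Answer: 25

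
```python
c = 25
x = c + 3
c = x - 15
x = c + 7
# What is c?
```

Trace:
`c = 25` → c = 25
`x = c + 3` → x = 28
`c = x - 15` → c = 13
`x = c + 7` → x = 20
So c = 13

Answer: 13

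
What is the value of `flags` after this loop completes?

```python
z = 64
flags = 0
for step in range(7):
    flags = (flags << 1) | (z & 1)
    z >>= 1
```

Reverse lowest 7 bits of 64
`flags` takes the values: 0 → 1

Answer: 1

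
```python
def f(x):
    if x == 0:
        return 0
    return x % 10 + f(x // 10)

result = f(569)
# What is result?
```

Sum of digits of 569: 9 + 6 + 5 = 20

Answer: 20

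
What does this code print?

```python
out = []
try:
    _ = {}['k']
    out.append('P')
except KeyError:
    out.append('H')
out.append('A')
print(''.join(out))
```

Execution trace: 'H' (except KeyError) → 'A' (after the try/except). Output: HA

Answer: HA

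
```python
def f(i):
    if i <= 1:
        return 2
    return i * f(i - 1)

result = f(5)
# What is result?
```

f(5) = 5 * 4 * 3 * 2 * 2 = 240

Answer: 240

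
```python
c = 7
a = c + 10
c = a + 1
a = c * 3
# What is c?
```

Trace:
`c = 7` → c = 7
`a = c + 10` → a = 17
`c = a + 1` → c = 18
`a = c * 3` → a = 54
So c = 18

Answer: 18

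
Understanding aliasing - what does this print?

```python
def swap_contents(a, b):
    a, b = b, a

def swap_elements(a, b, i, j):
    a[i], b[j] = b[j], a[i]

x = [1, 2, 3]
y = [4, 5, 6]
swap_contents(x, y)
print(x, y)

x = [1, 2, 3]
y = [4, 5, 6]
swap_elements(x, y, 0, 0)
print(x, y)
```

Key concept: parameter rebinding vs mutation.
Step by step:
`x = [1, 2, 3]` → x = [1, 2, 3]
`y = [4, 5, 6]` → y = [4, 5, 6]
`swap_contents(x, y)` → no visible change to tracked variables
`print(x, y)` → prints [1, 2, 3] [4, 5, 6]
`x = [1, 2, 3]` → x = [1, 2, 3]
`y = [4, 5, 6]` → y = [4, 5, 6]
`swap_elements(x, y, 0, 0)` → x = [4, 2, 3]; y = [1, 5, 6]
`print(x, y)` → prints [4, 2, 3] [1, 5, 6]

Answer:
[1, 2, 3] [4, 5, 6]
[4, 2, 3] [1, 5, 6]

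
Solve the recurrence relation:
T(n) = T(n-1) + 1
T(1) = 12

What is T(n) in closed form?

Unrolling: T(n) = T(1) + 1·(n-1) = 12 + 1(n-1) = n + 11.

Answer: T(n) = n + 11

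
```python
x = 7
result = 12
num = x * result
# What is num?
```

Trace:
`x = 7` → x = 7
`result = 12` → result = 12
`num = x * result` → num = 84
So num = 84

Answer: 84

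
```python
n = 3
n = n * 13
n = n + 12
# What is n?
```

Trace:
`n = 3` → n = 3
`n = n * 13` → n = 39
`n = n + 12` → n = 51
So n = 51

Answer: 51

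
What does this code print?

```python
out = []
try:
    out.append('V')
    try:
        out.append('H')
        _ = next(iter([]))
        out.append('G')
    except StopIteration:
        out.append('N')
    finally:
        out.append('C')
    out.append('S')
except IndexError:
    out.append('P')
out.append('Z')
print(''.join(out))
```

Execution trace: 'V' (try body) → 'H' (inner try body) → 'N' (inner except StopIteration) → 'C' (inner finally) → 'S' (try body, no exception) → 'Z' (after the try/except). Output: VHNCSZ

Answer: VHNCSZ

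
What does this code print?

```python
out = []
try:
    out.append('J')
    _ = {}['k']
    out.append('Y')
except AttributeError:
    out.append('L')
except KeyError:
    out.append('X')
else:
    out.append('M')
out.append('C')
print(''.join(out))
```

Execution trace: 'J' (try body) → 'X' (except KeyError) → 'C' (after the try/except). Output: JXC

Answer: JXC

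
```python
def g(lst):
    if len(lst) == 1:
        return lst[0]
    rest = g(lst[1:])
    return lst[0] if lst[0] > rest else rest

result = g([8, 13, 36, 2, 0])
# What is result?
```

Recursive max over [8, 13, 36, 2, 0] = 36

Answer: 36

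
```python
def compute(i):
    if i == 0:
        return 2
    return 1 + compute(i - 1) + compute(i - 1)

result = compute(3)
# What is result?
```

compute(i) = 1 + 2·compute(i-1), compute(0)=2. Closed form: (2+1)·2^3 - 1 = 23.

Answer: 23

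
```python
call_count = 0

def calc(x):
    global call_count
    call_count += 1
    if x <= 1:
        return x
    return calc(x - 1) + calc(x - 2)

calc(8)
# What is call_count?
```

Calls(x) = 1 + Calls(x-1) + Calls(x-2); Calls(0)=Calls(1)=1. For x=8 this gives 67.

Answer: 67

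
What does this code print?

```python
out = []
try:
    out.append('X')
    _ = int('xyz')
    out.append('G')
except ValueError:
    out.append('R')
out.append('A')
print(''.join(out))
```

Execution trace: 'X' (try body) → 'R' (except ValueError) → 'A' (after the try/except). Output: XRA

Answer: XRA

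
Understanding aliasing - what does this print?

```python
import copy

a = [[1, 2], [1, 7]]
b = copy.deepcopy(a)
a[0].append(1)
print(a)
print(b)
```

Key concept: deep copy is fully independent.
Step by step:
`a = [[1, 2], [1, 7]]` → a = [[1, 2], [1, 7]]
`b = copy.deepcopy(a)` → b = [[1, 2], [1, 7]]
`a[0].append(1)` → a = [[1, 2, 1], [1, 7]]
`print(a)` → prints [[1, 2, 1], [1, 7]]
`print(b)` → prints [[1, 2], [1, 7]]

Answer:
[[1, 2, 1], [1, 7]]
[[1, 2], [1, 7]]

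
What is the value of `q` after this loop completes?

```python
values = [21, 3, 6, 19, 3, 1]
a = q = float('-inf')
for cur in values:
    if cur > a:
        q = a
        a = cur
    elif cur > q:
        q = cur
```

Second largest (with repeats) in [21, 3, 6, 19, 3, 1]
`q` takes the values: -inf → 3 → 6 → 19

Answer: 19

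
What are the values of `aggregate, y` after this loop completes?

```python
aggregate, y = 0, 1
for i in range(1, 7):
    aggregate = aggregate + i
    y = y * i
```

Sum and factorial of 1 to 6
`aggregate, y` takes the values: (0, 1) → (1, 1) → (3, 1) → (3, 2) → (6, 2) → (6, 6) → (10, 6) → (10, 24) → (15, 24) → (15, 120) → (21, 120) → (21, 720)

Answer: 21, 720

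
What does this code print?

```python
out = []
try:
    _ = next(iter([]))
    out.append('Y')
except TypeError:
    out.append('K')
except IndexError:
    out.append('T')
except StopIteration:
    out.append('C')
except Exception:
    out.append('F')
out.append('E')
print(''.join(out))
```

Execution trace: 'C' (except StopIteration) → 'E' (after the try/except). Output: CE

Answer: CE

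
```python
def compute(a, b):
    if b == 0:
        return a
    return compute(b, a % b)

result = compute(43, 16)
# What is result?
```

compute(43, 16) -> compute(16, 11) -> compute(11, 5) -> compute(5, 1) -> compute(1, 0) -> 1

Answer: 1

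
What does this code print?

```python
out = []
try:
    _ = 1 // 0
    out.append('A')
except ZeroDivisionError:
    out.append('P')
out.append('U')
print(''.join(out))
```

Execution trace: 'P' (except ZeroDivisionError) → 'U' (after the try/except). Output: PU

Answer: PU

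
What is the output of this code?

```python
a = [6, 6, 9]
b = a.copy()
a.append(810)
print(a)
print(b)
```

Key concept: list.copy() creates independent copy.
Step by step:
`a = [6, 6, 9]` → a = [6, 6, 9]
`b = a.copy()` → b = [6, 6, 9]
`a.append(810)` → a = [6, 6, 9, 810]
`print(a)` → prints [6, 6, 9, 810]
`print(b)` → prints [6, 6, 9]

Answer:
[6, 6, 9, 810]
[6, 6, 9]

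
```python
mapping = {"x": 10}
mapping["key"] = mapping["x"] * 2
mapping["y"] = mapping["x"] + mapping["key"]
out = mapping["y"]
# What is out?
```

Trace:
`mapping = {"x": 10}` → mapping = {'x': 10}
`mapping["key"] = mapping["x"] * 2` → mapping = {'x': 10, 'key': 20}
`mapping["y"] = mapping["x"] + mapping["key"]` → mapping = {'x': 10, 'key': 20, 'y': 30}
`out = mapping["y"]` → out = 30
So out = 30

Answer: 30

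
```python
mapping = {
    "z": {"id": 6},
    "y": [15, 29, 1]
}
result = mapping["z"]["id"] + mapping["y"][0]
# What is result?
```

Trace:
`mapping = { ...` → mapping = {'z': {'id': 6}, 'y': [15, 29, 1]}
`result = mapping["z"]["id"] + mapping["y"][0]` → result = 21
So result = 21

Answer: 21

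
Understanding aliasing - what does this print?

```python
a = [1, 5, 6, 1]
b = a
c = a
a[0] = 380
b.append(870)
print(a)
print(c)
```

Key concept: multiple aliases.
Step by step:
`a = [1, 5, 6, 1]` → a = [1, 5, 6, 1]
`b = a` → b = [1, 5, 6, 1] (same object as a)
`c = a` → c = [1, 5, 6, 1] (same object as a, b)
`a[0] = 380` → a = [380, 5, 6, 1] (same object as b, c); b = [380, 5, 6, 1] (same object as a, c); c = [380, 5, 6, 1] (same object as a, b)
`b.append(870)` → a = [380, 5, 6, 1, 870] (same object as b, c); b = [380, 5, 6, 1, 870] (same object as a, c); c = [380, 5, 6, 1, 870] (same object as a, b)
`print(a)` → prints [380, 5, 6, 1, 870]
`print(c)` → prints [380, 5, 6, 1, 870]

Answer:
[380, 5, 6, 1, 870]
[380, 5, 6, 1, 870]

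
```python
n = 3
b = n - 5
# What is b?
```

Trace:
`n = 3` → n = 3
`b = n - 5` → b = -2
So b = -2

Answer: -2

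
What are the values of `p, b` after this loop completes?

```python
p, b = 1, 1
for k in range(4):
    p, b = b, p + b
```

Fibonacci: after 4 iterations
`p, b` takes the values: (1, 1) → (1, 2) → (2, 3) → (3, 5) → (5, 8)

Answer: 5, 8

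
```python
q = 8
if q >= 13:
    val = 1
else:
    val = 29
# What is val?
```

Trace:
`q = 8` → q = 8
`if q >= 13: ...` → q >= 13 is False, take else branch → val = 29
So val = 29

Answer: 29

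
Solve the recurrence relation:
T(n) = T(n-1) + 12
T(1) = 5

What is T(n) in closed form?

Unrolling: T(n) = T(1) + 12·(n-1) = 5 + 12(n-1) = 12n - 7.

Answer: T(n) = 12n - 7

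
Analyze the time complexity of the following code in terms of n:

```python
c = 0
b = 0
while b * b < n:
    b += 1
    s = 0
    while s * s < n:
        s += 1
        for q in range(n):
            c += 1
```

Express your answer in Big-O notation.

Each loop level contributes: √n × √n × n. Multiplying the contributions gives O(n^2).

Answer: O(n^2)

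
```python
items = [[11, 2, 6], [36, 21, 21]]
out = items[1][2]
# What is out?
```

Trace:
`items = [[11, 2, 6], [36, 21, 21]]` → items = [[11, 2, 6], [36, 21, 21]]
`out = items[1][2]` → out = 21
So out = 21

Answer: 21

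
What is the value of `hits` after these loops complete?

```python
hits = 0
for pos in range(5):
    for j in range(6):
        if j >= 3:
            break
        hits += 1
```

Inner breaks at 3, outer runs 5 times
`hits` takes the values: 0 → 1 → 2 → 3 → 4 → 5 → 6 → 7 → 8 → 9 → 10 → 11 → 12 → 13 → 14 → 15

Answer: 15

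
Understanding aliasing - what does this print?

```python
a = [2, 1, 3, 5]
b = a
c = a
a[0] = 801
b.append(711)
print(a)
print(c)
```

Key concept: multiple aliases.
Step by step:
`a = [2, 1, 3, 5]` → a = [2, 1, 3, 5]
`b = a` → b = [2, 1, 3, 5] (same object as a)
`c = a` → c = [2, 1, 3, 5] (same object as a, b)
`a[0] = 801` → a = [801, 1, 3, 5] (same object as b, c); b = [801, 1, 3, 5] (same object as a, c); c = [801, 1, 3, 5] (same object as a, b)
`b.append(711)` → a = [801, 1, 3, 5, 711] (same object as b, c); b = [801, 1, 3, 5, 711] (same object as a, c); c = [801, 1, 3, 5, 711] (same object as a, b)
`print(a)` → prints [801, 1, 3, 5, 711]
`print(c)` → prints [801, 1, 3, 5, 711]

Answer:
[801, 1, 3, 5, 711]
[801, 1, 3, 5, 711]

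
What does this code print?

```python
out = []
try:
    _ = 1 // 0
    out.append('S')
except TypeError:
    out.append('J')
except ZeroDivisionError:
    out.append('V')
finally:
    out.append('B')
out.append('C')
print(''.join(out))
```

Execution trace: 'V' (except ZeroDivisionError) → 'B' (finally) → 'C' (after the try/except). Output: VBC

Answer: VBC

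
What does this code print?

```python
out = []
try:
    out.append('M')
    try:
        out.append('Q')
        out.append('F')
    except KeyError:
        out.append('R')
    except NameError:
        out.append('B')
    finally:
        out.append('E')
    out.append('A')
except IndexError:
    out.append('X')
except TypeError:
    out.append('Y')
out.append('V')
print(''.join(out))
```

Execution trace: 'M' (try body) → 'Q' (inner try body) → 'F' (inner try body, no exception) → 'E' (inner finally) → 'A' (try body, no exception) → 'V' (after the try/except). Output: MQFEAV

Answer: MQFEAV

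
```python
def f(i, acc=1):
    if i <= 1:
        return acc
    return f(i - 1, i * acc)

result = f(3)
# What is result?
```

Accumulator trace (n, acc): (3, 1) -> (2, 3) -> (1, 6) -> return 6

Answer: 6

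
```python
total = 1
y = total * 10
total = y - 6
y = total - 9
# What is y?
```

Trace:
`total = 1` → total = 1
`y = total * 10` → y = 10
`total = y - 6` → total = 4
`y = total - 9` → y = -5
So y = -5

Answer: -5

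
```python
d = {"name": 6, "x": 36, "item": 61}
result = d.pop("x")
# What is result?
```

Trace:
`d = {"name": 6, "x": 36, "item": 61}` → d = {'name': 6, 'x': 36, 'item': 61}
`result = d.pop("x")` → d = {'name': 6, 'item': 61}; result = 36
So result = 36

Answer: 36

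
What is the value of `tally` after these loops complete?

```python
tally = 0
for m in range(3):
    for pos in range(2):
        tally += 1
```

3 * 2 = 6
`tally` takes the values: 0 → 1 → 2 → 3 → 4 → 5 → 6

Answer: 6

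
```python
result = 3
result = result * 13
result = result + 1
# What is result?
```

Trace:
`result = 3` → result = 3
`result = result * 13` → result = 39
`result = result + 1` → result = 40
So result = 40

Answer: 40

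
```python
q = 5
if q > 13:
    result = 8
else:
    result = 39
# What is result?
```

Trace:
`q = 5` → q = 5
`if q > 13: ...` → q > 13 is False, take else branch → result = 39
So result = 39

Answer: 39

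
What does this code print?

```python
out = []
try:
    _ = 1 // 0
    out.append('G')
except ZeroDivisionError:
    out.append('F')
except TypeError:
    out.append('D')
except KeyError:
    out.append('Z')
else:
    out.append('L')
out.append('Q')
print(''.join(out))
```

Execution trace: 'F' (except ZeroDivisionError) → 'Q' (after the try/except). Output: FQ

Answer: FQ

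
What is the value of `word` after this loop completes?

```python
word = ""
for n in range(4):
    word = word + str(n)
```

Concatenate digits 0 to 3
`word` takes the values: "" → "0" → "01" → "012" → "0123"

Answer: "0123"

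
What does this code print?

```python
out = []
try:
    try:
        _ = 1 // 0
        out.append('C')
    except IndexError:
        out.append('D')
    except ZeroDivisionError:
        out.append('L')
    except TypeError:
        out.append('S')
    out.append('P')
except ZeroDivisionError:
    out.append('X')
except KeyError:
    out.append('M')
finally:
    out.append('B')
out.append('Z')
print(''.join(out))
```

Execution trace: 'L' (inner except ZeroDivisionError) → 'P' (try body, no exception) → 'B' (finally) → 'Z' (after the try/except). Output: LPBZ

Answer: LPBZ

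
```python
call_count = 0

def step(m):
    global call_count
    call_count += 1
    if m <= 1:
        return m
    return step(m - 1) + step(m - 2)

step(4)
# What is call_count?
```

Calls(m) = 1 + Calls(m-1) + Calls(m-2); Calls(0)=Calls(1)=1. For m=4 this gives 9.

Answer: 9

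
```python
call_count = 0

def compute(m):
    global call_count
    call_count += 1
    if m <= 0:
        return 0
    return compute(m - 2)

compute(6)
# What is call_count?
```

Linear recursion stepping by 2: 4 calls from m=6 down to ≤0.

Answer: 4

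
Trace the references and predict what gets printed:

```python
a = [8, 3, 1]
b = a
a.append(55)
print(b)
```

Key concept: basic list aliasing.
Step by step:
`a = [8, 3, 1]` → a = [8, 3, 1]
`b = a` → b = [8, 3, 1] (same object as a)
`a.append(55)` → a = [8, 3, 1, 55] (same object as b); b = [8, 3, 1, 55] (same object as a)
`print(b)` → prints [8, 3, 1, 55]

Answer: [8, 3, 1, 55]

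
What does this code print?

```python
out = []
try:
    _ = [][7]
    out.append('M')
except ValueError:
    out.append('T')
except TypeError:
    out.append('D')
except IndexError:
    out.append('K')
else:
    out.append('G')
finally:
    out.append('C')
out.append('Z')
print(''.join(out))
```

Execution trace: 'K' (except IndexError) → 'C' (finally) → 'Z' (after the try/except). Output: KCZ

Answer: KCZ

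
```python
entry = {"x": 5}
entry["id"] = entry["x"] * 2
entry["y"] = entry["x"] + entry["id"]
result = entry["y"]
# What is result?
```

Trace:
`entry = {"x": 5}` → entry = {'x': 5}
`entry["id"] = entry["x"] * 2` → entry = {'x': 5, 'id': 10}
`entry["y"] = entry["x"] + entry["id"]` → entry = {'x': 5, 'id': 10, 'y': 15}
`result = entry["y"]` → result = 15
So result = 15

Answer: 15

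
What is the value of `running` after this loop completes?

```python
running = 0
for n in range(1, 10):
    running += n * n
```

Sum of squares 1² to 9² = 285
`running` takes the values: 0 → 1 → 5 → 14 → 30 → 55 → 91 → 140 → 204 → 285

Answer: 285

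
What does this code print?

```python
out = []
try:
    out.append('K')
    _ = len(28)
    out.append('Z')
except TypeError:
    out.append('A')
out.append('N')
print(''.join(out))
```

Execution trace: 'K' (try body) → 'A' (except TypeError) → 'N' (after the try/except). Output: KAN

Answer: KAN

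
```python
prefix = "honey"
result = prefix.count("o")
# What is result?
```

Trace:
`prefix = "honey"` → prefix = 'honey'
`result = prefix.count("o")` → result = 1
So result = 1

Answer: 1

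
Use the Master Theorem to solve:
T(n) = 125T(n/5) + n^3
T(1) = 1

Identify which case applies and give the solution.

a=125, b=5, f(n)=n^3. log_5(125) = 3. Since c=3 = 3, Case 2 applies: T(n) = Θ(n^log_b(a) · log n) = O(n^3 log n).

Answer: O(n^3 log n) - Case 2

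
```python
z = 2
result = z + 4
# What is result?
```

Trace:
`z = 2` → z = 2
`result = z + 4` → result = 6
So result = 6

Answer: 6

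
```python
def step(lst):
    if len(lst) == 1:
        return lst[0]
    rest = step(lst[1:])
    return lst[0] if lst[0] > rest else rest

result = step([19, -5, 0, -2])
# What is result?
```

Recursive max over [19, -5, 0, -2] = 19

Answer: 19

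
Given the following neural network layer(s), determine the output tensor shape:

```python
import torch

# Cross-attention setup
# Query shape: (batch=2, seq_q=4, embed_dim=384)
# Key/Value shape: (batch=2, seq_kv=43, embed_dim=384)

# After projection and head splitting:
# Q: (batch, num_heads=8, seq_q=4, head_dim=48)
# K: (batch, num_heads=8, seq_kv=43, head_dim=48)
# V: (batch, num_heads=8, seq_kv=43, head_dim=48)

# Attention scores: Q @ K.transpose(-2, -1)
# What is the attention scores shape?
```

Input: (2, 4, 384) -> Output: (2, 8, 4, 43)

Answer: (2, 8, 4, 43)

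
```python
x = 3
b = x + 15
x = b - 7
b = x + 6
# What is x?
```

Trace:
`x = 3` → x = 3
`b = x + 15` → b = 18
`x = b - 7` → x = 11
`b = x + 6` → b = 17
So x = 11

Answer: 11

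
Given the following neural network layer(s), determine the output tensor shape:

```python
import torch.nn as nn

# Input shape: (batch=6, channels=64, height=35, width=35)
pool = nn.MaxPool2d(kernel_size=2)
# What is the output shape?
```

Input: (6, 64, 35, 35) -> Output: (6, 64, 17, 17)

Answer: (6, 64, 17, 17)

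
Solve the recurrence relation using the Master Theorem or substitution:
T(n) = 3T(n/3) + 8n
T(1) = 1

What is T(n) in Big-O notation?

By Master Theorem: a=3, b=3, f(n)=8n. Since log_3(3) = 1 and f(n) = Θ(n^1), Case 2 applies. T(n) = O(n log n).

Answer: O(n log n)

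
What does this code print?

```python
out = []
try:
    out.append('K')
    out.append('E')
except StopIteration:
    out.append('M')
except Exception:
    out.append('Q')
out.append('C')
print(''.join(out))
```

Execution trace: 'K' (try body) → 'E' (try body, no exception) → 'C' (after the try/except). Output: KEC

Answer: KEC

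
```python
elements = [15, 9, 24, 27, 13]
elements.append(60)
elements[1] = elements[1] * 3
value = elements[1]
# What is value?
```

Trace:
`elements = [15, 9, 24, 27, 13]` → elements = [15, 9, 24, 27, 13]
`elements.append(60)` → elements = [15, 9, 24, 27, 13, 60]
`elements[1] = elements[1] * 3` → elements = [15, 27, 24, 27, 13, 60]
`value = elements[1]` → value = 27
So value = 27

Answer: 27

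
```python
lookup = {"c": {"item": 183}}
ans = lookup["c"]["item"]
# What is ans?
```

Trace:
`lookup = {"c": {"item": 183}}` → lookup = {'c': {'item': 183}}
`ans = lookup["c"]["item"]` → ans = 183
So ans = 183

Answer: 183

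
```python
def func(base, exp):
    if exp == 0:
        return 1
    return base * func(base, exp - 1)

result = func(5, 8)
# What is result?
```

func(5, 8) = 5 * 5 * 5 * 5 * 5 * 5 * 5 * 5 = 390625

Answer: 390625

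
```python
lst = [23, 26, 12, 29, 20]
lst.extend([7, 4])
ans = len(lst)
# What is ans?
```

Trace:
`lst = [23, 26, 12, 29, 20]` → lst = [23, 26, 12, 29, 20]
`lst.extend([7, 4])` → lst = [23, 26, 12, 29, 20, 7, 4]
`ans = len(lst)` → ans = 7
So ans = 7

Answer: 7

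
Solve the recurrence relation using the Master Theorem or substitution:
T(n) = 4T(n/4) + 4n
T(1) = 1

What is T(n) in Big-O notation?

By Master Theorem: a=4, b=4, f(n)=4n. Since log_4(4) = 1 and f(n) = Θ(n^1), Case 2 applies. T(n) = O(n log n).

Answer: O(n log n)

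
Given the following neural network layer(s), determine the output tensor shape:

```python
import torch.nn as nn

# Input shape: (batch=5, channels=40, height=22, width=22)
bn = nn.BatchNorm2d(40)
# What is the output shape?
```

Input: (5, 40, 22, 22) -> Output: (5, 40, 22, 22)

Answer: (5, 40, 22, 22)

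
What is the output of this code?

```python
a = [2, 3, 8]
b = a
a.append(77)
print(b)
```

Key concept: basic list aliasing.
Step by step:
`a = [2, 3, 8]` → a = [2, 3, 8]
`b = a` → b = [2, 3, 8] (same object as a)
`a.append(77)` → a = [2, 3, 8, 77] (same object as b); b = [2, 3, 8, 77] (same object as a)
`print(b)` → prints [2, 3, 8, 77]

Answer: [2, 3, 8, 77]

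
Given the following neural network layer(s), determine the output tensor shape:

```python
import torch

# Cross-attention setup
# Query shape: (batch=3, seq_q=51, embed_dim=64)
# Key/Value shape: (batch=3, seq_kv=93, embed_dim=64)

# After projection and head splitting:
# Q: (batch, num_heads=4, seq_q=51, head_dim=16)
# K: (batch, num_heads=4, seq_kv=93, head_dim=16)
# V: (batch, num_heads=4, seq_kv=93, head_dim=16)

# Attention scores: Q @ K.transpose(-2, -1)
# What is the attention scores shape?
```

Input: (3, 51, 64) -> Output: (3, 4, 51, 93)

Answer: (3, 4, 51, 93)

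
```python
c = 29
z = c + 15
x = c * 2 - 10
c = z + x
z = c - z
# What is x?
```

Trace:
`c = 29` → c = 29
`z = c + 15` → z = 44
`x = c * 2 - 10` → x = 48
`c = z + x` → c = 92
`z = c - z` → z = 48
So x = 48

Answer: 48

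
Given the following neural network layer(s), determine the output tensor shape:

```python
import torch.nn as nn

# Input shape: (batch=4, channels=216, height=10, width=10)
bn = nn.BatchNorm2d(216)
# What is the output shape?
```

Input: (4, 216, 10, 10) -> Output: (4, 216, 10, 10)

Answer: (4, 216, 10, 10)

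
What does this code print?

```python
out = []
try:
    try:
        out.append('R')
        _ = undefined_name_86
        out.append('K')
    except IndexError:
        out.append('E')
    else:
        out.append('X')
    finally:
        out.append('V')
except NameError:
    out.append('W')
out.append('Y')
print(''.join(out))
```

Execution trace: 'R' (try body) → 'V' (finally) → 'W' (outer except NameError) → 'Y' (after the try/except). Output: RVWY

Answer: RVWY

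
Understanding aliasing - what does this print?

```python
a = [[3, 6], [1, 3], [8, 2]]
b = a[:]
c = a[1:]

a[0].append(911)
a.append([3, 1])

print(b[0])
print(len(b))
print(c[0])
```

Key concept: slice with nested mutation.
Step by step:
`a = [[3, 6], [1, 3], [8, 2]]` → a = [[3, 6], [1, 3], [8, 2]]
`b = a[:]` → b = [[3, 6], [1, 3], [8, 2]]
`c = a[1:]` → c = [[1, 3], [8, 2]]
`a[0].append(911)` → a = [[3, 6, 911], [1, 3], [8, 2]]; b = [[3, 6, 911], [1, 3], [8, 2]]
`a.append([3, 1])` → a = [[3, 6, 911], [1, 3], [8, 2], [3, 1]]
`print(b[0])` → prints [3, 6, 911]
`print(len(b))` → prints 3
`print(c[0])` → prints [1, 3]

Answer:
[3, 6, 911]
3
[1, 3]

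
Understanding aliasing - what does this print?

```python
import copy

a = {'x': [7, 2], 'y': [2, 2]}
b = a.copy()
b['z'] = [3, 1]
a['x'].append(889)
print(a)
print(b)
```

Key concept: shallow copy of dict with mutable values.
Step by step:
`a = {'x': [7, 2], 'y': [2, 2]}` → a = {'x': [7, 2], 'y': [2, 2]}
`b = a.copy()` → b = {'x': [7, 2], 'y': [2, 2]}
`b['z'] = [3, 1]` → b = {'x': [7, 2], 'y': [2, 2], 'z': [3, 1]}
`a['x'].append(889)` → a = {'x': [7, 2, 889], 'y': [2, 2]}; b = {'x': [7, 2, 889], 'y': [2, 2], 'z': [3, 1]}
`print(a)` → prints {'x': [7, 2, 889], 'y': [2, 2]}
`print(b)` → prints {'x': [7, 2, 889], 'y': [2, 2], 'z': [3, 1]}

Answer:
{'x': [7, 2, 889], 'y': [2, 2]}
{'x': [7, 2, 889], 'y': [2, 2], 'z': [3, 1]}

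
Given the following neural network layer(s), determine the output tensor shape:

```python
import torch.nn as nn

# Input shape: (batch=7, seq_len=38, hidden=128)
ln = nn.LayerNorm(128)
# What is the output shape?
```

Input: (7, 38, 128) -> Output: (7, 38, 128)

Answer: (7, 38, 128)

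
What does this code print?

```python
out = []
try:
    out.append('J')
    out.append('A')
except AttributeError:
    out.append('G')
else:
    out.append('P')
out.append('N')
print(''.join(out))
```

Execution trace: 'J' (try body) → 'A' (try body, no exception) → 'P' (else) → 'N' (after the try/except). Output: JAPN

Answer: JAPN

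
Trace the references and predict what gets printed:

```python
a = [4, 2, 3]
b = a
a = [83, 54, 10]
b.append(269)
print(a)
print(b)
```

Key concept: rebinding vs mutation: a is rebound to a new list, b still points at the original.
Step by step:
`a = [4, 2, 3]` → a = [4, 2, 3]
`b = a` → b = [4, 2, 3] (same object as a)
`a = [83, 54, 10]` → a = [83, 54, 10]
`b.append(269)` → b = [4, 2, 3, 269]
`print(a)` → prints [83, 54, 10]
`print(b)` → prints [4, 2, 3, 269]

Answer:
[83, 54, 10]
[4, 2, 3, 269]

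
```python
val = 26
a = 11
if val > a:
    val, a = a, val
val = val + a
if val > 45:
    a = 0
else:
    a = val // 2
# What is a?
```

Trace:
`val = 26` → val = 26
`a = 11` → a = 11
`if val > a: ...` → val > a is True → val = 11; a = 26
`val = val + a` → val = 37
`if val > 45: ...` → val > 45 is False, take else branch → a = 18
So a = 18

Answer: 18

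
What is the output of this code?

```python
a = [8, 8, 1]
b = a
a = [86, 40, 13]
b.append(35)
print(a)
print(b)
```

Key concept: rebinding vs mutation: a is rebound to a new list, b still points at the original.
Step by step:
`a = [8, 8, 1]` → a = [8, 8, 1]
`b = a` → b = [8, 8, 1] (same object as a)
`a = [86, 40, 13]` → a = [86, 40, 13]
`b.append(35)` → b = [8, 8, 1, 35]
`print(a)` → prints [86, 40, 13]
`print(b)` → prints [8, 8, 1, 35]

Answer:
[86, 40, 13]
[8, 8, 1, 35]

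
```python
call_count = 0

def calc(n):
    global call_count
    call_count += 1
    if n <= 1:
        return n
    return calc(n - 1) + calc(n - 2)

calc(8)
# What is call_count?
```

Calls(n) = 1 + Calls(n-1) + Calls(n-2); Calls(0)=Calls(1)=1. For n=8 this gives 67.

Answer: 67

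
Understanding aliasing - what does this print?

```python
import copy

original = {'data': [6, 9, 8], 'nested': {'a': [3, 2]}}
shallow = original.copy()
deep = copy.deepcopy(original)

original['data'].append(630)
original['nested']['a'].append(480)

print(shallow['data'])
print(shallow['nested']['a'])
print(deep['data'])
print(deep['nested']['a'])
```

Key concept: comparing shallow vs deep copy.
Step by step:
`original = {'data': [6, 9, 8], 'nested': {'a': [3, 2]}}` → original = {'data': [6, 9, 8], 'nested': {'a': [3, 2]}}
`shallow = original.copy()` → shallow = {'data': [6, 9, 8], 'nested': {'a': [3, 2]}}
`deep = copy.deepcopy(original)` → deep = {'data': [6, 9, 8], 'nested': {'a': [3, 2]}}
`original['data'].append(630)` → original = {'data': [6, 9, 8, 630], 'nested': {'a': [3, 2]}}; shallow = {'data': [6, 9, 8, 630], 'nested': {'a': [3, 2]}}
`original['nested']['a'].append(480)` → original = {'data': [6, 9, 8, 630], 'nested': {'a': [3, 2, 480]}}; shallow = {'data': [6, 9, 8, 630], 'nested': {'a': [3, 2, 480]}}
`print(shallow['data'])` → prints [6, 9, 8, 630]
`print(shallow['nested']['a'])` → prints [3, 2, 480]
`print(deep['data'])` → prints [6, 9, 8]
`print(deep['nested']['a'])` → prints [3, 2]

Answer:
[6, 9, 8, 630]
[3, 2, 480]
[6, 9, 8]
[3, 2]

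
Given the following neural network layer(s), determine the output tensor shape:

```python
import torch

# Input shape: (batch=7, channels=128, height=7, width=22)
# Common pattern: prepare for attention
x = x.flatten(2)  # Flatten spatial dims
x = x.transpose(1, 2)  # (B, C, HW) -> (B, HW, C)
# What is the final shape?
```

Input: (7, 128, 7, 22) -> after flatten(2): (7, 128, 154) -> Output: (7, 154, 128)

Answer: (7, 154, 128)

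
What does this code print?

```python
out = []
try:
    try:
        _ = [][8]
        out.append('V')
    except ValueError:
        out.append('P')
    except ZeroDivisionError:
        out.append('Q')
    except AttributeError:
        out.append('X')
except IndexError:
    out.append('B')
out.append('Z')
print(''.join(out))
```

Execution trace: 'B' (outer except IndexError) → 'Z' (after the try/except). Output: BZ

Answer: BZ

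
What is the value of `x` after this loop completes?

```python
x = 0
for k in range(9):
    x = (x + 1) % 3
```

Increment mod 3, 9 times = 0
`x` takes the values: 0 → 1 → 2 → 0 → 1 → 2 → 0 → 1 → 2 → 0

Answer: 0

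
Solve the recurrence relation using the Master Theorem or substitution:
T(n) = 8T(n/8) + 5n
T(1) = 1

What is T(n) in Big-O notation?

By Master Theorem: a=8, b=8, f(n)=5n. Since log_8(8) = 1 and f(n) = Θ(n^1), Case 2 applies. T(n) = O(n log n).

Answer: O(n log n)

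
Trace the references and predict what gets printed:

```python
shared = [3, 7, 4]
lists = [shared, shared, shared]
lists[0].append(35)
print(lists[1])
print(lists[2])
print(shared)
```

Key concept: list of same reference.
Step by step:
`shared = [3, 7, 4]` → shared = [3, 7, 4]
`lists = [shared, shared, shared]` → lists = [[3, 7, 4], [3, 7, 4], [3, 7, 4]]
`lists[0].append(35)` → shared = [3, 7, 4, 35]; lists = [[3, 7, 4, 35], [3, 7, 4, 35], [3, 7, 4, 35]]
`print(lists[1])` → prints [3, 7, 4, 35]
`print(lists[2])` → prints [3, 7, 4, 35]
`print(shared)` → prints [3, 7, 4, 35]

Answer:
[3, 7, 4, 35]
[3, 7, 4, 35]
[3, 7, 4, 35]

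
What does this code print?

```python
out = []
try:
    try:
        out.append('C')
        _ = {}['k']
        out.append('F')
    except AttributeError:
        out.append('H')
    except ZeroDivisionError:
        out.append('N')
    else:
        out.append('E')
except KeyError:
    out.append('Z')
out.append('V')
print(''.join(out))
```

Execution trace: 'C' (try body) → 'Z' (outer except KeyError) → 'V' (after the try/except). Output: CZV

Answer: CZV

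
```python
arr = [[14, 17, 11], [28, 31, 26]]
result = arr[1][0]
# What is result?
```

Trace:
`arr = [[14, 17, 11], [28, 31, 26]]` → arr = [[14, 17, 11], [28, 31, 26]]
`result = arr[1][0]` → result = 28
So result = 28

Answer: 28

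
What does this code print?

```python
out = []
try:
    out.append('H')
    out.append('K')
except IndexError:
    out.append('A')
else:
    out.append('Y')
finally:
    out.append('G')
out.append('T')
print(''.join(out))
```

Execution trace: 'H' (try body) → 'K' (try body, no exception) → 'Y' (else) → 'G' (finally) → 'T' (after the try/except). Output: HKYGT

Answer: HKYGT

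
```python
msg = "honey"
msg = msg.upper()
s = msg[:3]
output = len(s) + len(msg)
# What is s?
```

Trace:
`msg = "honey"` → msg = 'honey'
`msg = msg.upper()` → msg = 'HONEY'
`s = msg[:3]` → s = 'HON'
`output = len(s) + len(msg)` → output = 8
So s = 'HON'

Answer: 'HON'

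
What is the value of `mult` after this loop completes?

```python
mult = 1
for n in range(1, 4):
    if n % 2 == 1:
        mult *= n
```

Product of odd numbers 1 to 3
`mult` takes the values: 1 → 3

Answer: 3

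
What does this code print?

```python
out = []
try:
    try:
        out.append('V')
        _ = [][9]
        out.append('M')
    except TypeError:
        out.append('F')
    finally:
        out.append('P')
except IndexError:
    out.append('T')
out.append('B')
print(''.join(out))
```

Execution trace: 'V' (try body) → 'P' (finally) → 'T' (outer except IndexError) → 'B' (after the try/except). Output: VPTB

Answer: VPTB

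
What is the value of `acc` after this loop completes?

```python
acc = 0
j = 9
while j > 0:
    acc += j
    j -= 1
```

Sum 9 down to 1
`acc` takes the values: 0 → 9 → 17 → 24 → 30 → 35 → 39 → 42 → 44 → 45

Answer: 45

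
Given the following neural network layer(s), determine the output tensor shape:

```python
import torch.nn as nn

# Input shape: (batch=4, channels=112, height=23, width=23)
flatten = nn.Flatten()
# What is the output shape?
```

Input: (4, 112, 23, 23) -> Output: (4, 59248)

Answer: (4, 59248)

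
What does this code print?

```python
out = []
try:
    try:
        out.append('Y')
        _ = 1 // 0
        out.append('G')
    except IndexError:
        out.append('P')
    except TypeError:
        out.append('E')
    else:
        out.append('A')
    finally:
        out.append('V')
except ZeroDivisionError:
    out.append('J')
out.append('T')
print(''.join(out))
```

Execution trace: 'Y' (try body) → 'V' (finally) → 'J' (outer except ZeroDivisionError) → 'T' (after the try/except). Output: YVJT

Answer: YVJT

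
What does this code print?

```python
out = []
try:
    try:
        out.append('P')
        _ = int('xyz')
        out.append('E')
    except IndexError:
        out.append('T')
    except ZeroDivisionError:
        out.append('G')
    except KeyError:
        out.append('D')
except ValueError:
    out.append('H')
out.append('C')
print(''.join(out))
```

Execution trace: 'P' (try body) → 'H' (outer except ValueError) → 'C' (after the try/except). Output: PHC

Answer: PHC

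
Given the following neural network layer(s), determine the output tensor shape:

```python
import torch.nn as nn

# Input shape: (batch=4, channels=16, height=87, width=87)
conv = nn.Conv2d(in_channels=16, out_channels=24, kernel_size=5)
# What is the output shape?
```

Input: (4, 16, 87, 87) -> Output: (4, 24, 83, 83)

Answer: (4, 24, 83, 83)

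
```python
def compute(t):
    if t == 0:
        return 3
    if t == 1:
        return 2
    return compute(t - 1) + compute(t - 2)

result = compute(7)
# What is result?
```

Build up from base cases: compute(0)=3, compute(1)=2, compute(2)=5, compute(3)=7, compute(4)=12, compute(5)=19, compute(6)=31, ..., compute(7)=50

Answer: 50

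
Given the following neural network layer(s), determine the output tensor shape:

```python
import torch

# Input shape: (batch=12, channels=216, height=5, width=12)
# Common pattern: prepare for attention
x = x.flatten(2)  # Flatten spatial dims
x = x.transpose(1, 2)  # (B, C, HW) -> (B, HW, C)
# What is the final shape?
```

Input: (12, 216, 5, 12) -> after flatten(2): (12, 216, 60) -> Output: (12, 60, 216)

Answer: (12, 60, 216)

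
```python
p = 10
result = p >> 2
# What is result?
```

Trace:
`p = 10` → p = 10
`result = p >> 2` → result = 2
So result = 2

Answer: 2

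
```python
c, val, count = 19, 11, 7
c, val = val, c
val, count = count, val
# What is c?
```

Trace:
`c, val, count = 19, 11, 7` → c = 19; val = 11; count = 7
`c, val = val, c` → c = 11; val = 19
`val, count = count, val` → val = 7; count = 19
So c = 11

Answer: 11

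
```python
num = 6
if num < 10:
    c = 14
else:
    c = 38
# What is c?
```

Trace:
`num = 6` → num = 6
`if num < 10: ...` → num < 10 is True → c = 14
So c = 14

Answer: 14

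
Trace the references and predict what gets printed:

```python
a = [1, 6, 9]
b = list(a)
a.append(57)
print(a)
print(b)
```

Key concept: list() constructor creates copy.
Step by step:
`a = [1, 6, 9]` → a = [1, 6, 9]
`b = list(a)` → b = [1, 6, 9]
`a.append(57)` → a = [1, 6, 9, 57]
`print(a)` → prints [1, 6, 9, 57]
`print(b)` → prints [1, 6, 9]

Answer:
[1, 6, 9, 57]
[1, 6, 9]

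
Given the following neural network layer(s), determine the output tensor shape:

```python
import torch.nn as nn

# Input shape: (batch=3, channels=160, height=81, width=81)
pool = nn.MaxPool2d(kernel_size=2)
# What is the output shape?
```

Input: (3, 160, 81, 81) -> Output: (3, 160, 40, 40)

Answer: (3, 160, 40, 40)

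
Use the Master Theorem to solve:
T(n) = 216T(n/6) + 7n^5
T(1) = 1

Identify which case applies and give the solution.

a=216, b=6, f(n)=7n^5. log_6(216) = 3. Since c=5 > 3 and the regularity condition holds (216(n/6)^5 = (216/6^5)n^5 with 216/6^5 < 1), Case 3 applies: T(n) = Θ(f(n)) = O(n^5).

Answer: O(n^5) - Case 3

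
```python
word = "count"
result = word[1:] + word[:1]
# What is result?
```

Trace:
`word = "count"` → word = 'count'
`result = word[1:] + word[:1]` → result = 'ountc'
So result = 'ountc'

Answer: 'ountc'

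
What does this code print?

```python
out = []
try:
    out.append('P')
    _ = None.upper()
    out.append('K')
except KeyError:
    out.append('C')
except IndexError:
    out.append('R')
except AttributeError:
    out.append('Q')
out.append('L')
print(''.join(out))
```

Execution trace: 'P' (try body) → 'Q' (except AttributeError) → 'L' (after the try/except). Output: PQL

Answer: PQL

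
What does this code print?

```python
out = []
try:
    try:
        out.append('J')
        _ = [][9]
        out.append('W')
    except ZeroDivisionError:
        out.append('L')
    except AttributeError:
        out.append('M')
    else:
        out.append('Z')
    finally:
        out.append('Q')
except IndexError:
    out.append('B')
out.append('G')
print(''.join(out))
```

Execution trace: 'J' (inner try body) → 'Q' (inner finally) → 'B' (outer except IndexError) → 'G' (after the try/except). Output: JQBG

Answer: JQBG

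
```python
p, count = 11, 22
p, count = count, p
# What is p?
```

Trace:
`p, count = 11, 22` → p = 11; count = 22
`p, count = count, p` → p = 22; count = 11
So p = 22

Answer: 22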